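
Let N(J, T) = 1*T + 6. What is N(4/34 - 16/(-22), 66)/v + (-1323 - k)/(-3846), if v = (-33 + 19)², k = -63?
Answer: 21828/31409 ≈ 0.69496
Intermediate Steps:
N(J, T) = 6 + T (N(J, T) = T + 6 = 6 + T)
v = 196 (v = (-14)² = 196)
N(4/34 - 16/(-22), 66)/v + (-1323 - k)/(-3846) = (6 + 66)/196 + (-1323 - 1*(-63))/(-3846) = 72*(1/196) + (-1323 + 63)*(-1/3846) = 18/49 - 1260*(-1/3846) = 18/49 + 210/641 = 21828/31409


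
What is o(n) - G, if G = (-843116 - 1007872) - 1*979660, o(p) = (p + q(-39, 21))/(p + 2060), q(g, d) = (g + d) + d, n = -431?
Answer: 4611125164/1629 ≈ 2.8306e+6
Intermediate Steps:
q(g, d) = g + 2*d (q(g, d) = (d + g) + d = g + 2*d)
o(p) = (3 + p)/(2060 + p) (o(p) = (p + (-39 + 2*21))/(p + 2060) = (p + (-39 + 42))/(2060 + p) = (p + 3)/(2060 + p) = (3 + p)/(2060 + p))
G = -2830648 (G = -1850988 - 979660 = -2830648)
o(n) - G = (3 - 431)/(2060 - 431) - 1*(-2830648) = -428/1629 + 2830648 = 4611125164/1629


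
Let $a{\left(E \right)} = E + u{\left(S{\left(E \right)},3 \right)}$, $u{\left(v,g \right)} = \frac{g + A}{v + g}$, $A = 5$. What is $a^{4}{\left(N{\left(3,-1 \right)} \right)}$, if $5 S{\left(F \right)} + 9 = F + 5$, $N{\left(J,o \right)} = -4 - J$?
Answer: $81$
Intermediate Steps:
$S{\left(F \right)} = - \frac{4}{5} + \frac{F}{5}$ ($S{\left(F \right)} = - \frac{9}{5} + \frac{F + 5}{5} = - \frac{9}{5} + \frac{5 + F}{5} = - \frac{9}{5} + \left(1 + \frac{F}{5}\right) = - \frac{4}{5} + \frac{F}{5}$)
$u{\left(v,g \right)} = \frac{5 + g}{g + v}$ ($u{\left(v,g \right)} = \frac{g + 5}{v + g} = \frac{5 + g}{g + v}$)
$a{\left(E \right)} = E + \frac{8}{\frac{11}{5} + \frac{E}{5}}$ ($a{\left(E \right)} = E + \frac{5 + 3}{3 + \left(- \frac{4}{5} + \frac{E}{5}\right)} = E + \frac{1}{\frac{11}{5} + \frac{E}{5}} \cdot 8 = E + \frac{8}{\frac{11}{5} + \frac{E}{5}}$)
$a^{4}{\left(N{\left(3,-1 \right)} \right)} = \left(\frac{40 + \left(-4 - 3\right) \left(11 - 7\right)}{11 - 7}\right)^{4} = \left(\frac{40 - 7 \left(11 - 7\right)}{11 - 7}\right)^{4} = \left(\frac{40 - 28}{4}\right)^{4} = \left(\frac{1}{4} \cdot 12\right)^{4} = 3^{4} = 81$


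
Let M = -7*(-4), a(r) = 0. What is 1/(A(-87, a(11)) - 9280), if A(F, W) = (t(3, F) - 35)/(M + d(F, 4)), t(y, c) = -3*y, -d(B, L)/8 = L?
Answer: -1/9269 ≈ -0.00010789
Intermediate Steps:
d(B, L) = -8*L
M = 28
A(F, W) = 11 (A(F, W) = (-3*3 - 35)/(28 - 8*4) = (-9 - 35)/(28 - 32) = -44/(-4) = -44*(-¼) = 11)
1/(A(-87, a(11)) - 9280) = 1/(11 - 9280) = 1/(-9269) = -1/9269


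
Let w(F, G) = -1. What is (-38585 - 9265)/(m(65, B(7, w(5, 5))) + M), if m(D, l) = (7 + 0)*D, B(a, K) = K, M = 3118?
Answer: -15950/1191 ≈ -13.392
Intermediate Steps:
m(D, l) = 7*D
(-38585 - 9265)/(m(65, B(7, w(5, 5))) + M) = (-38585 - 9265)/(7*65 + 3118) = -47850/(455 + 3118) = -47850/3573 = -47850*1/3573 = -15950/1191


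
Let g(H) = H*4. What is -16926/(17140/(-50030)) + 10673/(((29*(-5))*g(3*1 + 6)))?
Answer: 221007683819/4473540 ≈ 49403.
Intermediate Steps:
g(H) = 4*H
-16926/(17140/(-50030)) + 10673/(((29*(-5))*g(3*1 + 6))) = -16926/(17140/(-50030)) + 10673/(((29*(-5))*(4*(3*1 + 6)))) = -16926/(17140*(-1/50030)) + 10673/((-580*(3 + 6))) = -16926/(-1714/5003) + 10673/((-580*9)) = -16926*(-5003/1714) + 10673/((-145*36)) = 42340389/857 + 10673/(-5220) = 42340389/857 + 10673*(-1/5220) = 42340389/857 - 10673/5220 = 221007683819/4473540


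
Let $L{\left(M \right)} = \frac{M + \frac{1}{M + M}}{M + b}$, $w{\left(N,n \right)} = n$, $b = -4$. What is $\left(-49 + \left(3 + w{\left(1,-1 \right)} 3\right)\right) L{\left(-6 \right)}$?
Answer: $- \frac{3577}{120} \approx -29.808$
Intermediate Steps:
$L{\left(M \right)} = \frac{M + \frac{1}{2 M}}{-4 + M}$ ($L{\left(M \right)} = \frac{M + \frac{1}{M + M}}{M - 4} = \frac{M + \frac{1}{2 M}}{-4 + M}$)
$\left(-49 + \left(3 + w{\left(1,-1 \right)} 3\right)\right) L{\left(-6 \right)} = \left(-49 + \left(3 - 3\right)\right) \frac{\frac{1}{2} + \left(-6\right)^{2}}{\left(-6\right) \left(-4 - 6\right)} = \left(-49 + \left(3 - 3\right)\right) \left(- \frac{\frac{1}{2} + 36}{6 \left(-10\right)}\right) = \left(-49 + 0\right) \left(\left(- \frac{1}{6}\right) \left(- \frac{1}{10}\right) \frac{73}{2}\right) = \left(-49\right) \frac{73}{120} = - \frac{3577}{120}$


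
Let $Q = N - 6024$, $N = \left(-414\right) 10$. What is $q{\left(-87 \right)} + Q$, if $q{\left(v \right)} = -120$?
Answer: $-10284$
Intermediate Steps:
$N = -4140$
$Q = -10164$ ($Q = -4140 - 6024 = -10164$)
$q{\left(-87 \right)} + Q = -120 - 10164 = -10284$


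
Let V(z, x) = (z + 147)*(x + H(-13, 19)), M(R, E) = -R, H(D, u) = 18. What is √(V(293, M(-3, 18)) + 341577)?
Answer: √350817 ≈ 592.30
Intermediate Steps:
V(z, x) = (18 + x)*(147 + z) (V(z, x) = (z + 147)*(x + 18) = (147 + z)*(18 + x) = (18 + x)*(147 + z))
√(V(293, M(-3, 18)) + 341577) = √((2646 + 18*293 + 147*(-1*(-3)) - 1*(-3)*293) + 341577) = √((2646 + 5274 + 147*3 + 3*293) + 341577) = √((2646 + 5274 + 441 + 879) + 341577) = √(9240 + 341577) = √350817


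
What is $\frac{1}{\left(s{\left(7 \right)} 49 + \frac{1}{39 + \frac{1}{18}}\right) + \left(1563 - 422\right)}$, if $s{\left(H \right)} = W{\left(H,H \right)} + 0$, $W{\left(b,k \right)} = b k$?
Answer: $\frac{703}{2490044} \approx 0.00028232$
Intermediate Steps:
$s{\left(H \right)} = H^{2}$ ($s{\left(H \right)} = H H + 0 = H^{2} + 0 = H^{2}$)
$\frac{1}{\left(s{\left(7 \right)} 49 + \frac{1}{39 + \frac{1}{18}}\right) + \left(1563 - 422\right)} = \frac{1}{\left(7^{2} \cdot 49 + \frac{1}{39 + \frac{1}{18}}\right) + \left(1563 - 422\right)} = \frac{1}{\left(49 \cdot 49 + \frac{1}{39 + \frac{1}{18}}\right) + \left(1563 - 422\right)} = \frac{1}{\left(2401 + \frac{1}{\frac{703}{18}}\right) + 1141} = \frac{1}{\left(2401 + \frac{18}{703}\right) + 1141} = \frac{1}{\frac{1687921}{703} + 1141} = \frac{1}{\frac{2490044}{703}} = \frac{703}{2490044}$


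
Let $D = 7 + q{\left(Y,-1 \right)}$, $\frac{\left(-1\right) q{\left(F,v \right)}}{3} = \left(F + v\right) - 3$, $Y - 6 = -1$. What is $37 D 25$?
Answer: $3700$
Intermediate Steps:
$Y = 5$ ($Y = 6 - 1 = 5$)
$q{\left(F,v \right)} = 9 - 3 F - 3 v$ ($q{\left(F,v \right)} = - 3 \left(\left(F + v\right) - 3\right) = - 3 \left(-3 + F + v\right) = 9 - 3 F - 3 v$)
$D = 4$ ($D = 7 - 3 = 4$)
$37 D 25 = 37 \cdot 4 \cdot 25 = 148 \cdot 25 = 3700$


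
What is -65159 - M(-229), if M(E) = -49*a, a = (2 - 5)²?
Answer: -64718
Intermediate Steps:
a = 9 (a = (-3)² = 9)
M(E) = -441 (M(E) = -49*9 = -441)
-65159 - M(-229) = -65159 - 1*(-441) = -65159 + 441 = -64718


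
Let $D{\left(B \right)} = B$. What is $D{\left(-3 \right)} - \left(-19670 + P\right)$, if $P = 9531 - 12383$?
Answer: $22519$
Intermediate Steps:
$P = -2852$ ($P = 9531 - 12383 = -2852$)
$D{\left(-3 \right)} - \left(-19670 + P\right) = -3 + \left(19670 - -2852\right) = -3 + \left(19670 + 2852\right) = -3 + 22522 = 22519$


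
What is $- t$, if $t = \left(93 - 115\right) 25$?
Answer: $550$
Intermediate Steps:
$t = -550$ ($t = \left(-22\right) 25 = -550$)
$- t = \left(-1\right) \left(-550\right) = 550$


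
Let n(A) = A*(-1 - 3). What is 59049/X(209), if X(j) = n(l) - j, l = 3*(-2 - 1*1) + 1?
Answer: -19683/59 ≈ -333.61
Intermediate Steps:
l = -8 (l = 3*(-2 - 1) + 1 = 3*(-3) + 1 = -9 + 1 = -8)
n(A) = -4*A (n(A) = A*(-4) = -4*A)
X(j) = 32 - j (X(j) = -4*(-8) - j = 32 - j)
59049/X(209) = 59049/(32 - 1*209) = 59049/(32 - 209) = 59049/(-177) = 59049*(-1/177) = -19683/59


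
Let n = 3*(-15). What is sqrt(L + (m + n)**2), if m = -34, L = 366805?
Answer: sqrt(373046) ≈ 610.78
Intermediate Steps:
n = -45
sqrt(L + (m + n)**2) = sqrt(366805 + (-34 - 45)**2) = sqrt(366805 + (-79)**2) = sqrt(366805 + 6241) = sqrt(373046)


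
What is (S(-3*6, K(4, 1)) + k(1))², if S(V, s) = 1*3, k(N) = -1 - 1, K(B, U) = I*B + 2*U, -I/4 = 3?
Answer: 1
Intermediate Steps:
I = -12 (I = -4*3 = -12)
K(B, U) = -12*B + 2*U
k(N) = -2
S(V, s) = 3
(S(-3*6, K(4, 1)) + k(1))² = (3 - 2)² = 1² = 1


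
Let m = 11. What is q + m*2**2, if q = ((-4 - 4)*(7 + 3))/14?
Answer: 268/7 ≈ 38.286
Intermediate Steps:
q = -40/7 (q = -8*10*(1/14) = -80*1/14 = -40/7 ≈ -5.7143)
q + m*2**2 = -40/7 + 11*2**2 = -40/7 + 11*4 = -40/7 + 44 = 268/7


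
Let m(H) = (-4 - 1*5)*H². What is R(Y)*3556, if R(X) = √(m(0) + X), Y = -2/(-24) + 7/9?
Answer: 1778*√31/3 ≈ 3299.8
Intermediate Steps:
m(H) = -9*H² (m(H) = (-4 - 5)*H² = -9*H²)
Y = 31/36 (Y = -2*(-1/24) + 7*(⅑) = 1/12 + 7/9 = 31/36 ≈ 0.86111)
R(X) = √X (R(X) = √(-9*0² + X) = √(-9*0 + X) = √(0 + X) = √X)
R(Y)*3556 = √(31/36)*3556 = (√31/6)*3556 = 1778*√31/3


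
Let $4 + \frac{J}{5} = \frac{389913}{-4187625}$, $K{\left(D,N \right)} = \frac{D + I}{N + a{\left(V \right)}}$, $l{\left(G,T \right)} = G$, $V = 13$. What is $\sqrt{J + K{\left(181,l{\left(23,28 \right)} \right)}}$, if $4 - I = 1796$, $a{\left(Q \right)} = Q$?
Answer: $\frac{9 i \sqrt{10040126863}}{111670} \approx 8.0756 i$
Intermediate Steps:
$I = -1792$ ($I = 4 - 1796 = -1792$)
$K{\left(D,N \right)} = \frac{-1792 + D}{13 + N}$ ($K{\left(D,N \right)} = \frac{D - 1792}{N + 13} = \frac{-1792 + D}{13 + N}$)
$J = - \frac{5713471}{279175}$ ($J = -20 + 5 \frac{389913}{-4187625} = -20 + 5 \cdot 389913 \left(- \frac{1}{4187625}\right) = -20 + 5 \left(- \frac{129971}{1395875}\right) = -20 - \frac{129971}{279175} = - \frac{5713471}{279175} \approx -20.466$)
$\sqrt{J + K{\left(181,l{\left(23,28 \right)} \right)}} = \sqrt{- \frac{5713471}{279175} + \frac{-1792 + 181}{13 + 23}} = \sqrt{- \frac{5713471}{279175} + \frac{1}{36} \left(-1611\right)} = \sqrt{- \frac{5713471}{279175} - \frac{179}{4}} = \sqrt{- \frac{72826209}{1116700}} = \frac{9 i \sqrt{10040126863}}{111670}$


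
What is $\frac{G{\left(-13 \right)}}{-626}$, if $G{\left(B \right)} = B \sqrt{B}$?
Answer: $\frac{13 i \sqrt{13}}{626} \approx 0.074876 i$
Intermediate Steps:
$G{\left(B \right)} = B^{\frac{3}{2}}$
$\frac{G{\left(-13 \right)}}{-626} = \frac{\left(-13\right)^{\frac{3}{2}}}{-626} = - 13 i \sqrt{13} \left(- \frac{1}{626}\right) = \frac{13 i \sqrt{13}}{626}$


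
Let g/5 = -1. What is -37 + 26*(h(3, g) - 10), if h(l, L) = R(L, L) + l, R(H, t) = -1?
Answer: -245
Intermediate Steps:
g = -5 (g = 5*(-1) = -5)
h(l, L) = -1 + l
-37 + 26*(h(3, g) - 10) = -37 + 26*((-1 + 3) - 10) = -37 + 26*(2 - 10) = -37 + 26*(-8) = -37 - 208 = -245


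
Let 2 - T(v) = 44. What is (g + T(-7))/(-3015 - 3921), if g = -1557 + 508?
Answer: 1091/6936 ≈ 0.15730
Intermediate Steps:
T(v) = -42 (T(v) = 2 - 1*44 = 2 - 44 = -42)
g = -1049
(g + T(-7))/(-3015 - 3921) = (-1049 - 42)/(-3015 - 3921) = -1091/(-6936) = -1091*(-1/6936) = 1091/6936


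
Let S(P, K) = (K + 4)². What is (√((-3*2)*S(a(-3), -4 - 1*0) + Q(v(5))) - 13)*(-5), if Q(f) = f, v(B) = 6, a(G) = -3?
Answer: 65 - 5*√6 ≈ 52.753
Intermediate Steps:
S(P, K) = (4 + K)²
(√((-3*2)*S(a(-3), -4 - 1*0) + Q(v(5))) - 13)*(-5) = (√((-3*2)*(4 + (-4 - 1*0))² + 6) - 13)*(-5) = (√(-6*(4 + (-4 + 0))² + 6) - 13)*(-5) = (√(-6*(4 - 4)² + 6) - 13)*(-5) = (√(-6*0² + 6) - 13)*(-5) = (√(-6*0 + 6) - 13)*(-5) = (√(0 + 6) - 13)*(-5) = (√6 - 13)*(-5) = (-13 + √6)*(-5) = 65 - 5*√6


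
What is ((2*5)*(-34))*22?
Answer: -7480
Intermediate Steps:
((2*5)*(-34))*22 = (10*(-34))*22 = -340*22 = -7480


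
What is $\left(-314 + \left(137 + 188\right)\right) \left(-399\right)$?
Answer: $-4389$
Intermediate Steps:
$\left(-314 + \left(137 + 188\right)\right) \left(-399\right) = \left(-314 + 325\right) \left(-399\right) = 11 \left(-399\right) = -4389$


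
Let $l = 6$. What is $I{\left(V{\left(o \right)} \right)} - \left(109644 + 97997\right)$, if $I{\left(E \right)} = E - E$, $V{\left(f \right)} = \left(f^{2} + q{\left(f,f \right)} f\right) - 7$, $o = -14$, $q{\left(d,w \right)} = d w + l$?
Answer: $-207641$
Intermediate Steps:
$q{\left(d,w \right)} = 6 + d w$ ($q{\left(d,w \right)} = d w + 6 = 6 + d w$)
$V{\left(f \right)} = -7 + f^{2} + f \left(6 + f^{2}\right)$ ($V{\left(f \right)} = \left(f^{2} + \left(6 + f f\right) f\right) - 7 = \left(f^{2} + \left(6 + f^{2}\right) f\right) - 7 = \left(f^{2} + f \left(6 + f^{2}\right)\right) - 7 = -7 + f^{2} + f \left(6 + f^{2}\right)$)
$I{\left(E \right)} = 0$
$I{\left(V{\left(o \right)} \right)} - \left(109644 + 97997\right) = 0 - \left(109644 + 97997\right) = 0 - 207641 = -207641$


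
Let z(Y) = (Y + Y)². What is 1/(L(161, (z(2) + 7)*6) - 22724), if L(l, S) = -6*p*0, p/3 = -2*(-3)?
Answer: -1/22724 ≈ -4.4006e-5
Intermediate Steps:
p = 18 (p = 3*(-2*(-3)) = 3*6 = 18)
z(Y) = 4*Y² (z(Y) = (2*Y)² = 4*Y²)
L(l, S) = 0 (L(l, S) = -6*18*0 = -108*0 = 0)
1/(L(161, (z(2) + 7)*6) - 22724) = 1/(0 - 22724) = 1/(-22724) = -1/22724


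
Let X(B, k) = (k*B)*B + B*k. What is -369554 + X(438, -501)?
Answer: -96702836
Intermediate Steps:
X(B, k) = B*k + k*B² (X(B, k) = (B*k)*B + B*k = k*B² + B*k = B*k + k*B²)
-369554 + X(438, -501) = -369554 + 438*(-501)*(1 + 438) = -369554 + 438*(-501)*439 = -369554 - 96333282 = -96702836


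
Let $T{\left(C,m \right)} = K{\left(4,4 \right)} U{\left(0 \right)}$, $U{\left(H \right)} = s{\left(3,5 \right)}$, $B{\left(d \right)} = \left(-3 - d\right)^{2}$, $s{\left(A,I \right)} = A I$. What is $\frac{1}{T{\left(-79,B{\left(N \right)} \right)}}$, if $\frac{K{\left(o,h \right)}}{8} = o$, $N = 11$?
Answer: $\frac{1}{480} \approx 0.0020833$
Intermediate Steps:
$U{\left(H \right)} = 15$ ($U{\left(H \right)} = 3 \cdot 5 = 15$)
$K{\left(o,h \right)} = 8 o$
$T{\left(C,m \right)} = 480$ ($T{\left(C,m \right)} = 8 \cdot 4 \cdot 15 = 32 \cdot 15 = 480$)
$\frac{1}{T{\left(-79,B{\left(N \right)} \right)}} = \frac{1}{480}$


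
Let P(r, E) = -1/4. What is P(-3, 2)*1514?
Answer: -757/2 ≈ -378.50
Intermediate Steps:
P(r, E) = -¼ (P(r, E) = -1*¼ = -¼)
P(-3, 2)*1514 = -¼*1514 = -757/2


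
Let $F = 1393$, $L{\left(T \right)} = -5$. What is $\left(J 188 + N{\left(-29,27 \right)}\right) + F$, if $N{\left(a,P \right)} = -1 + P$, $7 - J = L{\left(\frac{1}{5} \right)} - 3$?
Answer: $4239$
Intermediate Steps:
$J = 15$ ($J = 7 - \left(-5 - 3\right) = 7 - -8 = 7 + 8 = 15$)
$\left(J 188 + N{\left(-29,27 \right)}\right) + F = \left(15 \cdot 188 + \left(-1 + 27\right)\right) + 1393 = \left(2820 + 26\right) + 1393 = 2846 + 1393 = 4239$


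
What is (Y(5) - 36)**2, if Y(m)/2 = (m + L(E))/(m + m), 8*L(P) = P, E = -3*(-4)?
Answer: 120409/100 ≈ 1204.1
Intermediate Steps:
E = 12
L(P) = P/8
Y(m) = (3/2 + m)/m (Y(m) = 2*((m + (1/8)*12)/(m + m)) = 2*((m + 3/2)/((2*m))) = 2*((3/2 + m)*(1/(2*m))) = 2*((3/2 + m)/(2*m)) = (3/2 + m)/m)
(Y(5) - 36)**2 = ((3/2 + 5)/5 - 36)**2 = ((1/5)*(13/2) - 36)**2 = (13/10 - 36)**2 = (-347/10)**2 = 120409/100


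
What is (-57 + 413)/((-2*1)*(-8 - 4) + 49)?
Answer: 356/73 ≈ 4.8767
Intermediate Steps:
(-57 + 413)/((-2*1)*(-8 - 4) + 49) = 356/(-2*(-12) + 49) = 356/(24 + 49) = 356/73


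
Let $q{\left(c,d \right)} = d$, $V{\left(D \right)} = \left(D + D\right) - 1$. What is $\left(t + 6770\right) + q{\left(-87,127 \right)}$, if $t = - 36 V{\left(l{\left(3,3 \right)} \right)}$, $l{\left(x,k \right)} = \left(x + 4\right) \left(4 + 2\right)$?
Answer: $3909$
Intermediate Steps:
$l{\left(x,k \right)} = 24 + 6 x$ ($l{\left(x,k \right)} = \left(4 + x\right) 6 = 24 + 6 x$)
$V{\left(D \right)} = -1 + 2 D$ ($V{\left(D \right)} = 2 D - 1 = -1 + 2 D$)
$t = -2988$ ($t = - 36 \left(-1 + 2 \left(24 + 6 \cdot 3\right)\right) = - 36 \left(-1 + 2 \left(24 + 18\right)\right) = - 36 \left(-1 + 2 \cdot 42\right) = - 36 \left(-1 + 84\right) = \left(-36\right) 83 = -2988$)
$\left(t + 6770\right) + q{\left(-87,127 \right)} = \left(-2988 + 6770\right) + 127 = 3782 + 127 = 3909$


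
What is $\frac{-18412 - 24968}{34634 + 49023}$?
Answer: $- \frac{43380}{83657} \approx -0.51855$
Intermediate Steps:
$\frac{-18412 - 24968}{34634 + 49023} = - \frac{43380}{83657}$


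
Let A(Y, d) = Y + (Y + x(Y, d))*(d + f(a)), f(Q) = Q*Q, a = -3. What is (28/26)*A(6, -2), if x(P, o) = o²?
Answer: 1064/13 ≈ 81.846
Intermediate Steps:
f(Q) = Q²
A(Y, d) = Y + (9 + d)*(Y + d²) (A(Y, d) = Y + (Y + d²)*(d + (-3)²) = Y + (Y + d²)*(d + 9) = Y + (Y + d²)*(9 + d) = Y + (9 + d)*(Y + d²))
(28/26)*A(6, -2) = (28/26)*((-2)³ + 9*(-2)² + 10*6 + 6*(-2)) = (28*(1/26))*(-8 + 9*4 + 60 - 12) = 14*(-8 + 36 + 60 - 12)/13 = (14/13)*76 = 1064/13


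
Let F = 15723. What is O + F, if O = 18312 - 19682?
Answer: 14353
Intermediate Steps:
O = -1370
O + F = -1370 + 15723 = 14353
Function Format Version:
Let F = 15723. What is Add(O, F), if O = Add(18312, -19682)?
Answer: 14353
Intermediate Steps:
O = -1370
Add(O, F) = Add(-1370, 15723) = 14353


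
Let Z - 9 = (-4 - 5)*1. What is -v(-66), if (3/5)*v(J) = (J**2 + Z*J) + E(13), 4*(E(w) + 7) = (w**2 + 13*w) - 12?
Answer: -44305/6 ≈ -7384.2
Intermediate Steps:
Z = 0 (Z = 9 + (-4 - 5)*1 = 9 - 9*1 = 9 - 9 = 0)
E(w) = -10 + w**2/4 + 13*w/4 (E(w) = -7 + ((w**2 + 13*w) - 12)/4 = -7 + (-12 + w**2 + 13*w)/4 = -7 + (-3 + w**2/4 + 13*w/4) = -10 + w**2/4 + 13*w/4)
v(J) = 745/6 + 5*J**2/3 (v(J) = 5*((J**2 + 0*J) + (-10 + (1/4)*13**2 + (13/4)*13))/3 = 5*((J**2 + 0) + (-10 + (1/4)*169 + 169/4))/3 = 5*(J**2 + (-10 + 169/4 + 169/4))/3 = 5*(J**2 + 149/2)/3 = 5*(149/2 + J**2)/3 = 745/6 + 5*J**2/3)
-v(-66) = -(745/6 + (5/3)*(-66)**2) = -(745/6 + (5/3)*4356) = -(745/6 + 7260) = -1*44305/6 = -44305/6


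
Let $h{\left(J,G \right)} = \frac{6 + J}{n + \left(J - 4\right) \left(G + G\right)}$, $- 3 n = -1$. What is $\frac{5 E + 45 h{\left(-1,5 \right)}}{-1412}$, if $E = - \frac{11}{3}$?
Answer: $\frac{2555}{157791} \approx 0.016192$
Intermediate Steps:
$n = \frac{1}{3}$ ($n = \left(- \frac{1}{3}\right) \left(-1\right) = \frac{1}{3} \approx 0.33333$)
$E = - \frac{11}{3}$ ($E = \left(-11\right) \frac{1}{3} = - \frac{11}{3} \approx -3.6667$)
$h{\left(J,G \right)} = \frac{6 + J}{\frac{1}{3} + 2 G \left(-4 + J\right)}$ ($h{\left(J,G \right)} = \frac{6 + J}{\frac{1}{3} + \left(J - 4\right) \left(G + G\right)} = \frac{6 + J}{\frac{1}{3} + \left(-4 + J\right) 2 G} = \frac{6 + J}{\frac{1}{3} + 2 G \left(-4 + J\right)}$)
$\frac{5 E + 45 h{\left(-1,5 \right)}}{-1412} = \frac{5 \left(- \frac{11}{3}\right) + 45 \frac{3 \left(6 - 1\right)}{1 - 120 + 6 \cdot 5 \left(-1\right)}}{-1412} = \left(- \frac{55}{3} + 45 \cdot 3 \frac{1}{1 - 120 - 30} \cdot 5\right) \left(- \frac{1}{1412}\right) = \left(- \frac{55}{3} + 45 \cdot 3 \frac{1}{-149} \cdot 5\right) \left(- \frac{1}{1412}\right) = \left(- \frac{55}{3} + 45 \cdot 3 \left(- \frac{1}{149}\right) 5\right) \left(- \frac{1}{1412}\right) = \left(- \frac{55}{3} + 45 \left(- \frac{15}{149}\right)\right) \left(- \frac{1}{1412}\right) = \left(- \frac{55}{3} - \frac{675}{149}\right) \left(- \frac{1}{1412}\right) = \left(- \frac{10220}{447}\right) \left(- \frac{1}{1412}\right) = \frac{2555}{157791}$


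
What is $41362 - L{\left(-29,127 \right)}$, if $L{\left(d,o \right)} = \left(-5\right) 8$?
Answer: $41402$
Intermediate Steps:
$L{\left(d,o \right)} = -40$
$41362 - L{\left(-29,127 \right)} = 41362 - -40 = 41362 + 40 = 41402$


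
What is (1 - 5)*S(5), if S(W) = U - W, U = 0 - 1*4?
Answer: 36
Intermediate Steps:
U = -4 (U = 0 - 4 = -4)
S(W) = -4 - W
(1 - 5)*S(5) = (1 - 5)*(-4 - 1*5) = -4*(-4 - 5) = -4*(-9) = 36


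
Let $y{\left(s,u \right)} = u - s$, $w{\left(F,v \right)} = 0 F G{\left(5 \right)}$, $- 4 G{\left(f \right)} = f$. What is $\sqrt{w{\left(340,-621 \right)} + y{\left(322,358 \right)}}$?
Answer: $6$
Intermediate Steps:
$G{\left(f \right)} = - \frac{f}{4}$
$w{\left(F,v \right)} = 0$ ($w{\left(F,v \right)} = 0 F \left(\left(- \frac{1}{4}\right) 5\right) = 0 \left(- \frac{5}{4}\right) = 0$)
$\sqrt{w{\left(340,-621 \right)} + y{\left(322,358 \right)}} = \sqrt{0 + \left(358 - 322\right)} = \sqrt{0 + 36} = \sqrt{36} = 6$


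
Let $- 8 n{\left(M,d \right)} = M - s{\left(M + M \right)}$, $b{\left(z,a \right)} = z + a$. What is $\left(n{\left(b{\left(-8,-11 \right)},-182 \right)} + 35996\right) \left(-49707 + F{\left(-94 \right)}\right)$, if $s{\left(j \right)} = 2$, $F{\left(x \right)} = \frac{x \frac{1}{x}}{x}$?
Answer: $- \frac{1345616794951}{752} \approx -1.7894 \cdot 10^{9}$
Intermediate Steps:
$b{\left(z,a \right)} = a + z$
$F{\left(x \right)} = \frac{1}{x}$ ($F{\left(x \right)} = 1 \frac{1}{x} = \frac{1}{x}$)
$n{\left(M,d \right)} = \frac{1}{4} - \frac{M}{8}$ ($n{\left(M,d \right)} = - \frac{M - 2}{8} = - \frac{-2 + M}{8} = \frac{1}{4} - \frac{M}{8}$)
$\left(n{\left(b{\left(-8,-11 \right)},-182 \right)} + 35996\right) \left(-49707 + F{\left(-94 \right)}\right) = \left(\left(\frac{1}{4} - \frac{-11 - 8}{8}\right) + 35996\right) \left(-49707 + \frac{1}{-94}\right) = \left(\left(\frac{1}{4} - - \frac{19}{8}\right) + 35996\right) \left(-49707 - \frac{1}{94}\right) = \left(\left(\frac{1}{4} + \frac{19}{8}\right) + 35996\right) \left(- \frac{4672459}{94}\right) = \left(\frac{21}{8} + 35996\right) \left(- \frac{4672459}{94}\right) = \frac{287989}{8} \left(- \frac{4672459}{94}\right) = - \frac{1345616794951}{752}$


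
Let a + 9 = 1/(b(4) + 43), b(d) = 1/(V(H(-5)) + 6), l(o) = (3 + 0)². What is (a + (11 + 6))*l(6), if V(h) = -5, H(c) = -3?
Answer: 3177/44 ≈ 72.205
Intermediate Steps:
l(o) = 9 (l(o) = 3² = 9)
b(d) = 1 (b(d) = 1/(-5 + 6) = 1/1 = 1)
a = -395/44 (a = -9 + 1/(1 + 43) = -9 + 1/44 = -395/44 ≈ -8.9773)
(a + (11 + 6))*l(6) = (-395/44 + (11 + 6))*9 = (-395/44 + 17)*9 = (353/44)*9 = 3177/44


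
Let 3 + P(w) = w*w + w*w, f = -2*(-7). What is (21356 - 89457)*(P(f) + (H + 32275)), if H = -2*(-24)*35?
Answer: -2338860744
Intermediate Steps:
f = 14
H = 1680 (H = 48*35 = 1680)
P(w) = -3 + 2*w² (P(w) = -3 + (w*w + w*w) = -3 + (w² + w²) = -3 + 2*w²)
(21356 - 89457)*(P(f) + (H + 32275)) = (21356 - 89457)*((-3 + 2*14²) + (1680 + 32275)) = -68101*((-3 + 2*196) + 33955) = -68101*((-3 + 392) + 33955) = -68101*(389 + 33955) = -68101*34344 = -2338860744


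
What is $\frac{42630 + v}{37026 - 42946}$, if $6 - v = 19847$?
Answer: $- \frac{22789}{5920} \approx -3.8495$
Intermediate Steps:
$v = -19841$ ($v = 6 - 19847 = -19841$)
$\frac{42630 + v}{37026 - 42946} = \frac{42630 - 19841}{37026 - 42946} = \frac{22789}{-5920} = 22789 \left(- \frac{1}{5920}\right) = - \frac{22789}{5920}$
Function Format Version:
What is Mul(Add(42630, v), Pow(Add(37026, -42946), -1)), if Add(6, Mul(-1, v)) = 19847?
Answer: Rational(-22789, 5920) ≈ -3.8495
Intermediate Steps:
v = -19841 (v = Add(6, Mul(-1, 19847)) = Add(6, -19847) = -19841)
Mul(Add(42630, v), Pow(Add(37026, -42946), -1)) = Mul(Add(42630, -19841), Pow(Add(37026, -42946), -1)) = Mul(22789, Pow(-5920, -1)) = Mul(22789, Rational(-1, 5920)) = Rational(-22789, 5920)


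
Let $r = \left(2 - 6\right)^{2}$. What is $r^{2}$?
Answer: $256$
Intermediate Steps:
$r = 16$ ($r = \left(-4\right)^{2} = 16$)
$r^{2} = 16^{2} = 256$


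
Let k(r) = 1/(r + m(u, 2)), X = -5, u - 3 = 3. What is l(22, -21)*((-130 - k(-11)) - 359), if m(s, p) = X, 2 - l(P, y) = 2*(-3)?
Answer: -7823/2 ≈ -3911.5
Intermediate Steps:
l(P, y) = 8 (l(P, y) = 2 - 2*(-3) = 2 - 1*(-6) = 2 + 6 = 8)
u = 6 (u = 3 + 3 = 6)
m(s, p) = -5
k(r) = 1/(-5 + r) (k(r) = 1/(r - 5) = 1/(-5 + r))
l(22, -21)*((-130 - k(-11)) - 359) = 8*((-130 - 1/(-5 - 11)) - 359) = 8*((-130 - 1/(-16)) - 359) = 8*((-130 - 1*(-1/16)) - 359) = 8*((-130 + 1/16) - 359) = 8*(-2079/16 - 359) = 8*(-7823/16) = -7823/2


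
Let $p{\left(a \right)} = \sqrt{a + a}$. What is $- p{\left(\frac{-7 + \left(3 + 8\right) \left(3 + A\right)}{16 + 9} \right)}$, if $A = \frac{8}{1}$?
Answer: $- \frac{2 \sqrt{57}}{5} \approx -3.0199$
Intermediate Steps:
$A = 8$ ($A = 8 \cdot 1 = 8$)
$p{\left(a \right)} = \sqrt{2} \sqrt{a}$ ($p{\left(a \right)} = \sqrt{2 a} = \sqrt{2} \sqrt{a}$)
$- p{\left(\frac{-7 + \left(3 + 8\right) \left(3 + A\right)}{16 + 9} \right)} = - \sqrt{2} \sqrt{\frac{-7 + \left(3 + 8\right) \left(3 + 8\right)}{16 + 9}} = - \sqrt{2} \sqrt{\frac{-7 + 11 \cdot 11}{25}} = - \sqrt{2} \sqrt{\left(-7 + 121\right) \frac{1}{25}} = - \sqrt{2} \sqrt{114 \cdot \frac{1}{25}} = - \sqrt{2} \sqrt{\frac{114}{25}} = - \sqrt{2} \frac{\sqrt{114}}{5} = - \frac{2 \sqrt{57}}{5}$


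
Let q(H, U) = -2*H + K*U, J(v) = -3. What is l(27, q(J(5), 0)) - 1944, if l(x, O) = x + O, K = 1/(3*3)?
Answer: -1911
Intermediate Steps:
K = ⅑ (K = 1/9 = ⅑ ≈ 0.11111)
q(H, U) = -2*H + U/9
l(x, O) = O + x
l(27, q(J(5), 0)) - 1944 = ((-2*(-3) + (⅑)*0) + 27) - 1944 = ((6 + 0) + 27) - 1944 = (6 + 27) - 1944 = 33 - 1944 = -1911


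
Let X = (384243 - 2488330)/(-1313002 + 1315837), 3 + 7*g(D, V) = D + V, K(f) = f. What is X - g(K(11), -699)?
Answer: -1824232/2835 ≈ -643.47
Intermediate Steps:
g(D, V) = -3/7 + D/7 + V/7 (g(D, V) = -3/7 + (D + V)/7 = -3/7 + (D/7 + V/7) = -3/7 + D/7 + V/7)
X = -2104087/2835 ≈ -742.18
X - g(K(11), -699) = -2104087/2835 - (-3/7 + (⅐)*11 + (⅐)*(-699)) = -2104087/2835 - (-3/7 + 11/7 - 699/7) = -2104087/2835 - 1*(-691/7) = -2104087/2835 + 691/7 = -1824232/2835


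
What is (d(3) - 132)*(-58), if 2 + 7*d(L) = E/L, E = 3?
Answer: 53650/7 ≈ 7664.3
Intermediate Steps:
d(L) = -2/7 + 3/(7*L) (d(L) = -2/7 + (3/L)/7 = -2/7 + 3/(7*L))
(d(3) - 132)*(-58) = ((1/7)*(3 - 2*3)/3 - 132)*(-58) = ((1/7)*(1/3)*(3 - 6) - 132)*(-58) = ((1/7)*(1/3)*(-3) - 132)*(-58) = (-1/7 - 132)*(-58) = -925/7*(-58) = 53650/7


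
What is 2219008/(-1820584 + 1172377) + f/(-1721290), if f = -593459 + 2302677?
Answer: -2463741676223/557876113515 ≈ -4.4163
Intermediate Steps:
f = 1709218
2219008/(-1820584 + 1172377) + f/(-1721290) = 2219008/(-1820584 + 1172377) + 1709218/(-1721290) = 2219008/(-648207) + 1709218*(-1/1721290) = 2219008*(-1/648207) - 854609/860645 = -2219008/648207 - 854609/860645 = -2463741676223/557876113515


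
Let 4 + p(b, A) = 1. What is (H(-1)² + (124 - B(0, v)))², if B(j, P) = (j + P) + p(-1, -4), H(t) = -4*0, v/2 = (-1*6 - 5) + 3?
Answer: 20449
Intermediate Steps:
p(b, A) = -3 (p(b, A) = -4 + 1 = -3)
v = -16 (v = 2*((-1*6 - 5) + 3) = 2*((-6 - 5) + 3) = 2*(-11 + 3) = 2*(-8) = -16)
H(t) = 0
B(j, P) = -3 + P + j (B(j, P) = (j + P) - 3 = (P + j) - 3 = -3 + P + j)
(H(-1)² + (124 - B(0, v)))² = (0² + (124 - (-3 - 16 + 0)))² = (0 + (124 - 1*(-19)))² = (0 + (124 + 19))² = (0 + 143)² = 143² = 20449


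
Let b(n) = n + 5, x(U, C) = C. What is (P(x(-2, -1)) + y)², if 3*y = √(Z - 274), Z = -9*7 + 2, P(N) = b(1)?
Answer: (18 + I*√335)²/9 ≈ -1.2222 + 73.212*I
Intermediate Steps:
b(n) = 5 + n
P(N) = 6 (P(N) = 5 + 1 = 6)
Z = -61 (Z = -63 + 2 = -61)
y = I*√335/3 (y = √(-61 - 274)/3 = √(-335)/3 = (I*√335)/3 = I*√335/3 ≈ 6.101*I)
(P(x(-2, -1)) + y)² = (6 + I*√335/3)²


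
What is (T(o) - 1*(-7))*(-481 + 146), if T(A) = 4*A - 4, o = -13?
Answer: 16415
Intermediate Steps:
T(A) = -4 + 4*A
(T(o) - 1*(-7))*(-481 + 146) = ((-4 + 4*(-13)) - 1*(-7))*(-481 + 146) = ((-4 - 52) + 7)*(-335) = (-56 + 7)*(-335) = -49*(-335) = 16415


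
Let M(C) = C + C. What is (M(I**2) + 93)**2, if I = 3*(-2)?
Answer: 27225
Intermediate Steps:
I = -6
M(C) = 2*C
(M(I**2) + 93)**2 = (2*(-6)**2 + 93)**2 = (2*36 + 93)**2 = (72 + 93)**2 = 165**2 = 27225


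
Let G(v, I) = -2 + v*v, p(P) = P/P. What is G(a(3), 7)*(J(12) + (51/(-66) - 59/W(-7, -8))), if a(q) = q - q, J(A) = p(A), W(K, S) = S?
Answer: -669/44 ≈ -15.205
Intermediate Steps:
p(P) = 1
J(A) = 1
a(q) = 0
G(v, I) = -2 + v²
G(a(3), 7)*(J(12) + (51/(-66) - 59/W(-7, -8))) = (-2 + 0²)*(1 + (51/(-66) - 59/(-8))) = (-2 + 0)*(1 + (51*(-1/66) - 59*(-⅛))) = -2*(1 + (-17/22 + 59/8)) = -2*(1 + 581/88) = -2*669/88 = -669/44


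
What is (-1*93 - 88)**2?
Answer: 32761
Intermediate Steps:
(-1*93 - 88)**2 = (-93 - 88)**2 = (-181)**2 = 32761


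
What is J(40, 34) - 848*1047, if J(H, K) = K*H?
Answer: -886496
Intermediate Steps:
J(H, K) = H*K
J(40, 34) - 848*1047 = 40*34 - 848*1047 = 1360 - 887856 = -886496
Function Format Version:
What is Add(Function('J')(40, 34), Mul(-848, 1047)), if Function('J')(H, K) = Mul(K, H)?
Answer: -886496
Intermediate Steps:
Function('J')(H, K) = Mul(H, K)
Add(Function('J')(40, 34), Mul(-848, 1047)) = Add(Mul(40, 34), Mul(-848, 1047)) = Add(1360, -887856) = -886496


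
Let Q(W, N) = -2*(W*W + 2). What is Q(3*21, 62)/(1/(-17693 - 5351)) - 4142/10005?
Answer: 1831069553098/10005 ≈ 1.8302e+8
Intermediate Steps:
Q(W, N) = -4 - 2*W² (Q(W, N) = -2*(W² + 2) = -2*(2 + W²) = -4 - 2*W²)
Q(3*21, 62)/(1/(-17693 - 5351)) - 4142/10005 = (-4 - 2*(3*21)²)/(1/(-17693 - 5351)) - 4142/10005 = (-4 - 2*63²)/(1/(-23044)) - 4142*1/10005 = (-4 - 2*3969)/(-1/23044) - 4142/10005 = (-4 - 7938)*(-23044) - 4142/10005 = -7942*(-23044) - 4142/10005 = 183015448 - 4142/10005 = 1831069553098/10005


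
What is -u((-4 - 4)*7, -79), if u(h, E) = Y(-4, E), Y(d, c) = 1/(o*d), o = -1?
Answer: -¼ ≈ -0.25000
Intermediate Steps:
Y(d, c) = -1/d (Y(d, c) = 1/(-d) = -1/d)
u(h, E) = ¼ (u(h, E) = -1/(-4) = -1*(-¼) = ¼)
-u((-4 - 4)*7, -79) = -1*¼ = -¼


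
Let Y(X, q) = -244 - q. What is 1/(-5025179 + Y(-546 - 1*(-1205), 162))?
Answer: -1/5025585 ≈ -1.9898e-7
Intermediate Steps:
1/(-5025179 + Y(-546 - 1*(-1205), 162)) = 1/(-5025179 + (-244 - 1*162)) = 1/(-5025179 + (-244 - 162)) = 1/(-5025179 - 406) = 1/(-5025585) = -1/5025585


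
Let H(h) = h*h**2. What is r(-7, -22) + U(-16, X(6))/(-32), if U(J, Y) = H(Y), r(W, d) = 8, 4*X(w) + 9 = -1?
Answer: 2173/256 ≈ 8.4883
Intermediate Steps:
X(w) = -5/2 (X(w) = -9/4 + (1/4)*(-1) = -9/4 - 1/4 = -5/2)
H(h) = h**3
U(J, Y) = Y**3
r(-7, -22) + U(-16, X(6))/(-32) = 8 + (-5/2)**3/(-32) = 8 - 1/32*(-125/8) = 8 + 125/256 = 2173/256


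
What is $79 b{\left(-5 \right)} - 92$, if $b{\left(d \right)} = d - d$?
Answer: $-92$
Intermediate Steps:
$b{\left(d \right)} = 0$
$79 b{\left(-5 \right)} - 92 = 79 \cdot 0 - 92 = 0 - 92 = -92$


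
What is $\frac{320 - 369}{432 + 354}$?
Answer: $- \frac{49}{786} \approx -0.062341$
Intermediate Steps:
$\frac{320 - 369}{432 + 354} = - \frac{49}{786}$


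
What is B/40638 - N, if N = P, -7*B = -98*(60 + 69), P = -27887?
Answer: 188878952/6773 ≈ 27887.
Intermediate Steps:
B = 1806 (B = -(-14)*(60 + 69) = -(-14)*129 = -⅐*(-12642) = 1806)
N = -27887
B/40638 - N = 1806/40638 - 1*(-27887) = 1806*(1/40638) + 27887 = 301/6773 + 27887 = 188878952/6773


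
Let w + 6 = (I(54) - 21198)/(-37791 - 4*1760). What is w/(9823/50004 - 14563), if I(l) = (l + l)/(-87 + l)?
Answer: 19470357504/51300643067927 ≈ 0.00037953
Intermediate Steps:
I(l) = 2*l/(-87 + l) (I(l) = (2*l)/(-87 + l) = 2*l/(-87 + l))
w = -2725632/493141 (w = -6 + (2*54/(-87 + 54) - 21198)/(-37791 - 4*1760) = -6 + (2*54/(-33) - 21198)/(-37791 - 7040) = -6 + (2*54*(-1/33) - 21198)/(-44831) = -6 + (-36/11 - 21198)*(-1/44831) = -6 - 233214/11*(-1/44831) = -6 + 233214/493141 = -2725632/493141 ≈ -5.5271)
w/(9823/50004 - 14563) = -2725632/(493141*(9823/50004 - 14563)) = -2725632/(493141*(-728198429/50004)) = -2725632/493141*(-50004/728198429) = 19470357504/51300643067927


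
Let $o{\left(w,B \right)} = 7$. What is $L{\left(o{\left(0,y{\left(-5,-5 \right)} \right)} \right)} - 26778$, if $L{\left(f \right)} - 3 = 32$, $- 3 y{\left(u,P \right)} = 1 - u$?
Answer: $-26743$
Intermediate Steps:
$y{\left(u,P \right)} = - \frac{1}{3} + \frac{u}{3}$ ($y{\left(u,P \right)} = - \frac{1 - u}{3} = - \frac{1}{3} + \frac{u}{3}$)
$L{\left(f \right)} = 35$ ($L{\left(f \right)} = 3 + 32 = 35$)
$L{\left(o{\left(0,y{\left(-5,-5 \right)} \right)} \right)} - 26778 = 35 - 26778 = -26743$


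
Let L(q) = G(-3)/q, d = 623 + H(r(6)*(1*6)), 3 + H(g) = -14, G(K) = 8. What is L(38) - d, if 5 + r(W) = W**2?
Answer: -11510/19 ≈ -605.79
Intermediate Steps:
r(W) = -5 + W**2
H(g) = -17 (H(g) = -3 - 14 = -17)
d = 606 (d = 623 - 17 = 606)
L(q) = 8/q
L(38) - d = 8/38 - 1*606 = 8*(1/38) - 606 = 4/19 - 606 = -11510/19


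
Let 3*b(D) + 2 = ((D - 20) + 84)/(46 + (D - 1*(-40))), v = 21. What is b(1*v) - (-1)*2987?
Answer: 319566/107 ≈ 2986.6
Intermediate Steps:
b(D) = -⅔ + (64 + D)/(3*(86 + D)) (b(D) = -⅔ + (((D - 20) + 84)/(46 + (D - 1*(-40))))/3 = -⅔ + (((-20 + D) + 84)/(46 + (D + 40)))/3 = -⅔ + ((64 + D)/(46 + (40 + D)))/3 = -⅔ + ((64 + D)/(86 + D))/3 = -⅔ + (64 + D)/(3*(86 + D)))
b(1*v) - (-1)*2987 = (-108 - 21)/(3*(86 + 1*21)) - (-1)*2987 = (-108 - 1*21)/(3*(86 + 21)) - 1*(-2987) = (⅓)*(-108 - 21)/107 + 2987 = (⅓)*(1/107)*(-129) + 2987 = -43/107 + 2987 = 319566/107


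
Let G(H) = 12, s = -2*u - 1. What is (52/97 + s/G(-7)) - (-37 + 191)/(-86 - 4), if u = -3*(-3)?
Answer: 11591/17460 ≈ 0.66386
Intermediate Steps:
u = 9
s = -19 (s = -2*9 - 1 = -18 - 1 = -19)
(52/97 + s/G(-7)) - (-37 + 191)/(-86 - 4) = (52/97 - 19/12) - (-37 + 191)/(-86 - 4) = (52*(1/97) - 19*1/12) - 154/(-90) = (52/97 - 19/12) - 154*(-1)/90 = -1219/1164 - 1*(-77/45) = -1219/1164 + 77/45 = 11591/17460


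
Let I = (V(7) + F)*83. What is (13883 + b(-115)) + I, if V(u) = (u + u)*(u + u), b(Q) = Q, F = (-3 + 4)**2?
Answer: 30119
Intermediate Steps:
F = 1 (F = 1**2 = 1)
V(u) = 4*u**2 (V(u) = (2*u)*(2*u) = 4*u**2)
I = 16351 (I = (4*7**2 + 1)*83 = (4*49 + 1)*83 = (196 + 1)*83 = 197*83 = 16351)
(13883 + b(-115)) + I = (13883 - 115) + 16351 = 13768 + 16351 = 30119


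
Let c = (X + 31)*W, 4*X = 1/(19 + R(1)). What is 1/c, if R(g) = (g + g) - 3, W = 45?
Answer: 8/11165 ≈ 0.00071653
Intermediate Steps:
R(g) = -3 + 2*g (R(g) = 2*g - 3 = -3 + 2*g)
X = 1/72 (X = 1/(4*(19 + (-3 + 2*1))) = 1/(4*(19 + (-3 + 2))) = 1/(4*(19 - 1)) = (¼)/18 = (¼)*(1/18) = 1/72 ≈ 0.013889)
c = 11165/8 (c = (1/72 + 31)*45 = (2233/72)*45 = 11165/8 ≈ 1395.6)
1/c = 1/(11165/8) = 8/11165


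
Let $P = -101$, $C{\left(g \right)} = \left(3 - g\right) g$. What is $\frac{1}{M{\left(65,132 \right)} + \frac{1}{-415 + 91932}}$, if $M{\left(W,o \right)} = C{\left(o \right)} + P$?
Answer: $- \frac{91517}{1567594692} \approx -5.8381 \cdot 10^{-5}$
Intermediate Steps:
$C{\left(g \right)} = g \left(3 - g\right)$
$M{\left(W,o \right)} = -101 + o \left(3 - o\right)$ ($M{\left(W,o \right)} = o \left(3 - o\right) - 101 = -101 + o \left(3 - o\right)$)
$\frac{1}{M{\left(65,132 \right)} + \frac{1}{-415 + 91932}} = \frac{1}{\left(-101 - 132 \left(-3 + 132\right)\right) + \frac{1}{-415 + 91932}} = \frac{1}{\left(-101 - 132 \cdot 129\right) + \frac{1}{91517}} = \frac{1}{\left(-101 - 17028\right) + \frac{1}{91517}} = \frac{1}{-17129 + \frac{1}{91517}} = \frac{1}{- \frac{1567594692}{91517}} = - \frac{91517}{1567594692}$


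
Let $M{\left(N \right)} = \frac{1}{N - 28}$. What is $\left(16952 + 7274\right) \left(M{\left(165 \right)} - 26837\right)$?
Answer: $- \frac{89070958968}{137} \approx -6.5015 \cdot 10^{8}$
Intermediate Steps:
$M{\left(N \right)} = \frac{1}{-28 + N}$ ($M{\left(N \right)} = \frac{1}{N - 28} = \frac{1}{-28 + N}$)
$\left(16952 + 7274\right) \left(M{\left(165 \right)} - 26837\right) = \left(16952 + 7274\right) \left(\frac{1}{-28 + 165} - 26837\right) = 24226 \left(\frac{1}{137} - 26837\right) = 24226 \left(- \frac{3676668}{137}\right) = - \frac{89070958968}{137}$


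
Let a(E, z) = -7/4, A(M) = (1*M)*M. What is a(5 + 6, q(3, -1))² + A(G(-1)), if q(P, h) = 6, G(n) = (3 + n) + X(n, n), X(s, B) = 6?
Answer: 1073/16 ≈ 67.063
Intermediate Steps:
G(n) = 9 + n (G(n) = (3 + n) + 6 = 9 + n)
A(M) = M² (A(M) = M*M = M²)
a(E, z) = -7/4 (a(E, z) = -7*¼ = -7/4)
a(5 + 6, q(3, -1))² + A(G(-1)) = (-7/4)² + (9 - 1)² = 49/16 + 8² = 49/16 + 64 = 1073/16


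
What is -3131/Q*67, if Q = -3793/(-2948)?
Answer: -618422596/3793 ≈ -1.6304e+5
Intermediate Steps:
Q = 3793/2948 (Q = -3793*(-1/2948) = 3793/2948 ≈ 1.2866)
-3131/Q*67 = -3131/3793/2948*67 = -3131*2948/3793*67 = -9230188/3793*67 = -618422596/3793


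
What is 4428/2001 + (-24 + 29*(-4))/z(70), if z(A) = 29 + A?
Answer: 52744/66033 ≈ 0.79875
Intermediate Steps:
4428/2001 + (-24 + 29*(-4))/z(70) = 4428/2001 + (-24 + 29*(-4))/(29 + 70) = 4428*(1/2001) + (-24 - 116)/99 = 1476/667 - 140*1/99 = 1476/667 - 140/99 = 52744/66033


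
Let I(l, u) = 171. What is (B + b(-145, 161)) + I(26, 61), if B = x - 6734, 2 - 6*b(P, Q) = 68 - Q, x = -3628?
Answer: -61051/6 ≈ -10175.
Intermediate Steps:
b(P, Q) = -11 + Q/6 (b(P, Q) = ⅓ - (68 - Q)/6 = ⅓ + (-34/3 + Q/6) = -11 + Q/6)
B = -10362 (B = -3628 - 6734 = -10362)
(B + b(-145, 161)) + I(26, 61) = (-10362 + (-11 + (⅙)*161)) + 171 = (-10362 + (-11 + 161/6)) + 171 = (-10362 + 95/6) + 171 = -62077/6 + 171 = -61051/6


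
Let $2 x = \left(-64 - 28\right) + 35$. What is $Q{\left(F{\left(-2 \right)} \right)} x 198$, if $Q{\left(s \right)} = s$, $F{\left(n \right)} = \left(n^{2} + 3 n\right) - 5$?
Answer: $39501$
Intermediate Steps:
$F{\left(n \right)} = -5 + n^{2} + 3 n$
$x = - \frac{57}{2}$ ($x = \frac{\left(-64 - 28\right) + 35}{2} = \frac{-92 + 35}{2} = \frac{1}{2} \left(-57\right) = - \frac{57}{2} \approx -28.5$)
$Q{\left(F{\left(-2 \right)} \right)} x 198 = \left(-5 + \left(-2\right)^{2} + 3 \left(-2\right)\right) \left(- \frac{57}{2}\right) 198 = \left(-5 + 4 - 6\right) \left(- \frac{57}{2}\right) 198 = \left(-7\right) \left(- \frac{57}{2}\right) 198 = \frac{399}{2} \cdot 198 = 39501$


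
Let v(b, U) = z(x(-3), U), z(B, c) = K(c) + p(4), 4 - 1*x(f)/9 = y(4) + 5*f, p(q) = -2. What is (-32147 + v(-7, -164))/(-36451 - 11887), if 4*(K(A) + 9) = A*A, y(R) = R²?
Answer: 12717/24169 ≈ 0.52617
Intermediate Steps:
K(A) = -9 + A²/4 (K(A) = -9 + (A*A)/4 = -9 + A²/4)
x(f) = -108 - 45*f (x(f) = 36 - 9*(4² + 5*f) = 36 - 9*(16 + 5*f) = 36 + (-144 - 45*f) = -108 - 45*f)
z(B, c) = -11 + c²/4 (z(B, c) = (-9 + c²/4) - 2 = -11 + c²/4)
v(b, U) = -11 + U²/4
(-32147 + v(-7, -164))/(-36451 - 11887) = (-32147 + (-11 + (¼)*(-164)²))/(-36451 - 11887) = (-32147 + (-11 + (¼)*26896))/(-48338) = (-32147 + (-11 + 6724))*(-1/48338) = (-32147 + 6713)*(-1/48338) = -25434*(-1/48338) = 12717/24169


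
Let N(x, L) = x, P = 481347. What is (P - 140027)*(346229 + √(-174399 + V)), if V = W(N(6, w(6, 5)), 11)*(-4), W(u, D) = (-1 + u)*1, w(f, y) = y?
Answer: 118174882280 + 341320*I*√174419 ≈ 1.1817e+11 + 1.4255e+8*I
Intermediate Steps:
W(u, D) = -1 + u
V = -20 (V = (-1 + 6)*(-4) = 5*(-4) = -20)
(P - 140027)*(346229 + √(-174399 + V)) = (481347 - 140027)*(346229 + √(-174399 - 20)) = 341320*(346229 + √(-174419)) = 341320*(346229 + I*√174419) = 118174882280 + 341320*I*√174419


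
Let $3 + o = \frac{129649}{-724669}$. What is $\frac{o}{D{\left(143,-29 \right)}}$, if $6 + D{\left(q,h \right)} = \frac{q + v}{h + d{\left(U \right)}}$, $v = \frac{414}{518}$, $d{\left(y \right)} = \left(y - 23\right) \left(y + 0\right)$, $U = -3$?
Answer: $\frac{14617849148}{14095536719} \approx 1.0371$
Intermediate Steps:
$d{\left(y \right)} = y \left(-23 + y\right)$ ($d{\left(y \right)} = \left(-23 + y\right) y = y \left(-23 + y\right)$)
$v = \frac{207}{259}$ ($v = 414 \cdot \frac{1}{518} = \frac{207}{259} \approx 0.79923$)
$o = - \frac{2303656}{724669}$ ($o = -3 + \frac{129649}{-724669} = -3 + 129649 \left(- \frac{1}{724669}\right) = -3 - \frac{129649}{724669} = - \frac{2303656}{724669} \approx -3.1789$)
$D{\left(q,h \right)} = -6 + \frac{\frac{207}{259} + q}{78 + h}$ ($D{\left(q,h \right)} = -6 + \frac{q + \frac{207}{259}}{h - 3 \left(-23 - 3\right)} = -6 + \frac{\frac{207}{259} + q}{h - -78} = -6 + \frac{\frac{207}{259} + q}{h + 78} = -6 + \frac{\frac{207}{259} + q}{78 + h}$)
$\frac{o}{D{\left(143,-29 \right)}} = - \frac{2303656}{724669 \frac{- \frac{121005}{259} + 143 - -174}{78 - 29}} = - \frac{2303656}{724669 \frac{- \frac{121005}{259} + 143 + 174}{49}} = - \frac{2303656}{724669 \cdot \frac{1}{49} \left(- \frac{38902}{259}\right)} = - \frac{2303656}{724669 \left(- \frac{38902}{12691}\right)} = \left(- \frac{2303656}{724669}\right) \left(- \frac{12691}{38902}\right) = \frac{14617849148}{14095536719}$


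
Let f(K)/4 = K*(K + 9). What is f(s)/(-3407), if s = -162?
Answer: -99144/3407 ≈ -29.100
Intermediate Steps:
f(K) = 4*K*(9 + K) (f(K) = 4*(K*(K + 9)) = 4*(K*(9 + K)) = 4*K*(9 + K))
f(s)/(-3407) = (4*(-162)*(9 - 162))/(-3407) = (4*(-162)*(-153))*(-1/3407) = 99144*(-1/3407) = -99144/3407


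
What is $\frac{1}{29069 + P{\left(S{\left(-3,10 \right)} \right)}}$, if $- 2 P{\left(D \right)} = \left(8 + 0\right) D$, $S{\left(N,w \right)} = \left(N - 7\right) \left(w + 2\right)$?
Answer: $\frac{1}{29549} \approx 3.3842 \cdot 10^{-5}$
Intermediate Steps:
$S{\left(N,w \right)} = \left(-7 + N\right) \left(2 + w\right)$
$P{\left(D \right)} = - 4 D$ ($P{\left(D \right)} = - \frac{\left(8 + 0\right) D}{2} = - \frac{8 D}{2} = - 4 D$)
$\frac{1}{29069 + P{\left(S{\left(-3,10 \right)} \right)}} = \frac{1}{29069 - 4 \left(-14 - 70 + 2 \left(-3\right) - 30\right)} = \frac{1}{29069 - 4 \left(-14 - 70 - 6 - 30\right)} = \frac{1}{29069 - -480} = \frac{1}{29069 + 480} = \frac{1}{29549}$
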